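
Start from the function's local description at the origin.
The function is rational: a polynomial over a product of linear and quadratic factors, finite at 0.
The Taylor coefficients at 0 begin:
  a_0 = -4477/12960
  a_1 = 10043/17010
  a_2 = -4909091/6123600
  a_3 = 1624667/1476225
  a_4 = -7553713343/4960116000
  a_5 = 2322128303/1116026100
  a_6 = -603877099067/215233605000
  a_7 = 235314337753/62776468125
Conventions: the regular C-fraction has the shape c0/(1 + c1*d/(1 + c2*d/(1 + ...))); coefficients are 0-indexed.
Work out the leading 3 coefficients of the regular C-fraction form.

The regular C-fraction coefficients are [-4477/12960, 1328/777, -2718991/7738920].

Taylor coefficients (read off): a_0 = -4477/12960, a_1 = 10043/17010, a_2 = -4909091/6123600.
c0 = a_0 = -4477/12960. Peel one level at a time: if S = 1 + c*d/S' with S'(0) = 1, then c is the d-coefficient of S and S' = c*d/(S - 1).
S_1 = c0/f = 1 + (1328/777)*d + (5437982/9055935)*d^2 + ...; c1 = 1328/777.
S_2 = c1*d/(S_1 - 1) = 1 + (-2718991/7738920)*d + ...; c2 = -2718991/7738920.


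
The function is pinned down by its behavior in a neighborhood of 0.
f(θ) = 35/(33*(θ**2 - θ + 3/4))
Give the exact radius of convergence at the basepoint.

Denominator factor (θ**2 - θ + 3/4): discriminant -2, complex-conjugate roots (1/2) + ((1/2)*sqrt(2))*i and (1/2) - ((1/2)*sqrt(2))*i; poles of order 1, moduli (1/2)*sqrt(3) and (1/2)*sqrt(3).
The radius of convergence is the smallest modulus among the singular points: (1/2)*sqrt(3).

The radius of convergence is (1/2)*sqrt(3).


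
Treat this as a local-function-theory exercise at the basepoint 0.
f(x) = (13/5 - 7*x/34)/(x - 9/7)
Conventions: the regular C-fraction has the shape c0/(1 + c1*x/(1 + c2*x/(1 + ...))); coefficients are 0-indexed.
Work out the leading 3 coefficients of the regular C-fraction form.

Taylor coefficients (expand at 0): a_0 = -91/45, a_1 = -19453/13770, a_2 = -136171/123930.
c0 = a_0 = -91/45. Peel one level at a time: if S = 1 + c*x/S' with S'(0) = 1, then c is the x-coefficient of S and S' = c*x/(S - 1).
S_1 = c0/f = 1 + (-2779/3978)*x + (-97265/1758276)*x^2 + ...; c1 = -2779/3978.
S_2 = c1*x/(S_1 - 1) = 1 + (-35/442)*x + ...; c2 = -35/442.

The regular C-fraction coefficients are [-91/45, -2779/3978, -35/442].


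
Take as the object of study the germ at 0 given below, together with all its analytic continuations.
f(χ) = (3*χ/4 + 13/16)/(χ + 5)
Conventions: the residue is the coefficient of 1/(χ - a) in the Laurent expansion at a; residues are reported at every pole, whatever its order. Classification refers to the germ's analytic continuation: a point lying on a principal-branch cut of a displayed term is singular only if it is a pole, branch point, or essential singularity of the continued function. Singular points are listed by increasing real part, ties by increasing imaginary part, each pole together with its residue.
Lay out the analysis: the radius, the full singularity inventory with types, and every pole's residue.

Denominator factor (χ + 5): pole of order 1 at -5, modulus 5.
The radius of convergence is the smallest modulus among the singular points: 5.
At the order-1 pole -5 set g(χ) = (χ - (-5))*f(χ) = 3*χ/4 + 13/16.
Simple pole: residue = g(a) at a = -5, which is -47/16.

Radius of convergence at 0: 5.
At -5: a pole of order 1; residue -47/16.


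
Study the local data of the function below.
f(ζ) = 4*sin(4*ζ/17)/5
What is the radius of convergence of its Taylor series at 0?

The factor sin(4*ζ/17) is entire and contributes no finite singular point.
The polynomial part has no poles.
No finite singular points: the Taylor series at 0 converges everywhere.

The radius of convergence is infinite.


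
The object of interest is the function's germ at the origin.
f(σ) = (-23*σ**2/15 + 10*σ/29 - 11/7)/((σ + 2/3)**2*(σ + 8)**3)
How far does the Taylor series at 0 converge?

Denominator factor (σ + 2/3)^2: pole of order 2 at -2/3, modulus 2/3.
Denominator factor (σ + 8)^3: pole of order 3 at -8, modulus 8.
The radius of convergence is the smallest modulus among the singular points: 2/3.

The radius of convergence is 2/3.


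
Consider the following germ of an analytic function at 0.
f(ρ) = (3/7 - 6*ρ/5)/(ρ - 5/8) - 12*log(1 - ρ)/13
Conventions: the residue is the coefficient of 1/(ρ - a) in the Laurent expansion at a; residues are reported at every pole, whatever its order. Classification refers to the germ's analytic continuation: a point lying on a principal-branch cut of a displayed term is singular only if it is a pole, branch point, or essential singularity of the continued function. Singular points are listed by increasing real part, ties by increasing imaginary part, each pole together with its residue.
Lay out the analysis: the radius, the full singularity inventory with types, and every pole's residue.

Radius of convergence at 0: 5/8.
At 5/8: a pole of order 1; residue -9/28.
At 1: a logarithmic branch point.

Denominator factor (ρ - 5/8): pole of order 1 at 5/8, modulus 5/8.
Branch term (-12/13)*log(1 - ρ/(1)): its argument vanishes at ρ = 1, a logarithmic branch point, modulus 1.
The radius of convergence is the smallest modulus among the singular points: 5/8.
The branch term is analytic at 5/8 and contributes nothing to the residue; only the rational part matters.
At the order-1 pole 5/8 set g(ρ) = (ρ - (5/8))*(rational part) = 3/7 - 6*ρ/5.
Simple pole: residue = g(a) at a = 5/8, which is -9/28.
List the singular points by increasing real part (a conjugate pair: the negative imaginary part first).


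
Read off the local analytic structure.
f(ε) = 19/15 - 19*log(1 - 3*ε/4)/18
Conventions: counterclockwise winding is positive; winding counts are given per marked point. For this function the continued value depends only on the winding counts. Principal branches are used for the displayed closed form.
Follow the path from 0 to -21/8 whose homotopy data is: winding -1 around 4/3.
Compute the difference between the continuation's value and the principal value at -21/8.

Continued minus principal equals (19/9)*pi*i.

The rational part is single-valued and drops out of the difference; each branch term changes only by its own monodromy.
(-19/18)*log(1 - ε/(4/3)): each positive loop around 4/3 adds 2*pi*i to the log, so winding -1 contributes (-19/18)*(-1)*2*pi*i = (19/9)*pi*i.
Summing the contributions at ε = -21/8 gives (19/9)*pi*i.


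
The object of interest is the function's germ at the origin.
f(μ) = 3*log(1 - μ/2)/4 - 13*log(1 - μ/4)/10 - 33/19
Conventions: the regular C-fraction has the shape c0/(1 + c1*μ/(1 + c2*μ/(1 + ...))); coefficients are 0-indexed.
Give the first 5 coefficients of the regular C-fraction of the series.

Taylor coefficients (expand at 0): a_0 = -33/19, a_1 = -1/20, a_2 = -17/320, a_3 = -47/1920, a_4 = -107/10240.
c0 = a_0 = -33/19. Peel one level at a time: if S = 1 + c*μ/S' with S'(0) = 1, then c is the μ-coefficient of S and S' = c*μ/(S - 1).
S_1 = c0/f = 1 + (-19/660)*μ + (-51851/1742400)*μ^2 + ...; c1 = -19/660.
S_2 = c1*μ/(S_1 - 1) = 1 + (-2729/2640)*μ + (491/768)*μ^2 + ...; c2 = -2729/2640.
S_3 = c2*μ/(S_2 - 1) = 1 + (27005/43664)*μ + (12597585/476636224)*μ^2 + ...; c3 = 27005/43664.
S_4 = c3*μ/(S_3 - 1) = 1 + (-229047/5359756)*μ + ...; c4 = -229047/5359756.

The regular C-fraction coefficients are [-33/19, -19/660, -2729/2640, 27005/43664, -229047/5359756].


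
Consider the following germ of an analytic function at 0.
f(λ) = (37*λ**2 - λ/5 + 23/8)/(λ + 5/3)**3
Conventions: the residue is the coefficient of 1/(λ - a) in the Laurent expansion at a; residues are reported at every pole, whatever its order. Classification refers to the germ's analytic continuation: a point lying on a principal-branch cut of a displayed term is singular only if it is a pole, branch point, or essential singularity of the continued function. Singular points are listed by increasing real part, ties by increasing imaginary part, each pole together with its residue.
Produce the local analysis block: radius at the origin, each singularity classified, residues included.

Denominator factor (λ + 5/3)^3: pole of order 3 at -5/3, modulus 5/3.
The radius of convergence is the smallest modulus among the singular points: 5/3.
At the order-3 pole -5/3 set g(λ) = (λ - (-5/3))^3*f(λ) = 37*λ**2 - λ/5 + 23/8.
Order-3 pole: residue = g''(a)/2; g''(-5/3) = 74, so the residue is 37.

Radius of convergence at 0: 5/3.
At -5/3: a pole of order 3; residue 37.


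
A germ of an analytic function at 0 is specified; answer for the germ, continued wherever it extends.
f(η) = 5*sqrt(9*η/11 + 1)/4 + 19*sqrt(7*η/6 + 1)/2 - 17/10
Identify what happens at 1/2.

The point is a regular point.

There is no denominator, hence no pole anywhere.
Branch term sqrt(1 - η/(-11/9)): argument at 1/2 is 31/22, nonzero, so 1/2 is not its branch point (a point on a principal cut is still regular for the continued germ).
Branch term sqrt(1 - η/(-6/7)): argument at 1/2 is 19/12, nonzero, so 1/2 is not its branch point (a point on a principal cut is still regular for the continued germ).
So the germ continues analytically to 1/2.


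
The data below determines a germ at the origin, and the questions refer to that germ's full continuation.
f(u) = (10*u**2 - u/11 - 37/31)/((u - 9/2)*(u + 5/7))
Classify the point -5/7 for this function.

The denominator factor u + 5/7 vanishes at -5/7 and appears to the power 1; the numerator there equals 66392/16709, nonzero, and no other factor vanishes.
Hence a pole whose order is the multiplicity, 1.

The point is a pole of order 1.


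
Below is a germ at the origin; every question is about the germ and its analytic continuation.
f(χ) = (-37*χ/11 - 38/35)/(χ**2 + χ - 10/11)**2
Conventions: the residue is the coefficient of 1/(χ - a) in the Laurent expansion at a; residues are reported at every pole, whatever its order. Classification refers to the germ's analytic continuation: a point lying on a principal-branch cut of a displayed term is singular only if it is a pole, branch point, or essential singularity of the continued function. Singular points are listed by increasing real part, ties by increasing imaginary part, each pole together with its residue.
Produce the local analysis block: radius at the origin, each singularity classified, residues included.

Radius of convergence at 0: -1/2 + (1/22)*sqrt(561).
At -1/2 - (1/22)*sqrt(561): a pole of order 2; residue (3/595)*sqrt(561).
At -1/2 + (1/22)*sqrt(561): a pole of order 2; residue -(3/595)*sqrt(561).

Denominator factor (χ**2 + χ - 10/11)^2: discriminant 51/11, real irrational roots -1/2 + (1/22)*sqrt(561) and -1/2 - (1/22)*sqrt(561); poles of order 2, moduli -1/2 + (1/22)*sqrt(561) and 1/2 + (1/22)*sqrt(561).
The radius of convergence is the smallest modulus among the singular points: -1/2 + (1/22)*sqrt(561).
The factor χ**2 + χ - 10/11 splits as (χ - a)(χ - a') with a = -1/2 - (1/22)*sqrt(561), a' = -1/2 + (1/22)*sqrt(561). At the order-2 pole a set g(χ) = (χ - a)^2*f(χ) = [-37*χ/11 - 38/35] / (χ - a')^2.
Order-2 pole: residue = g'(a); g'(-1/2 - (1/22)*sqrt(561)) = (3/595)*sqrt(561), so the residue is (3/595)*sqrt(561).
The factor χ**2 + χ - 10/11 splits as (χ - a)(χ - a') with a = -1/2 + (1/22)*sqrt(561), a' = -1/2 - (1/22)*sqrt(561). At the order-2 pole a set g(χ) = (χ - a)^2*f(χ) = [-37*χ/11 - 38/35] / (χ - a')^2.
Order-2 pole: residue = g'(a); g'(-1/2 + (1/22)*sqrt(561)) = -(3/595)*sqrt(561), so the residue is -(3/595)*sqrt(561).
List the singular points by increasing real part (a conjugate pair: the negative imaginary part first).


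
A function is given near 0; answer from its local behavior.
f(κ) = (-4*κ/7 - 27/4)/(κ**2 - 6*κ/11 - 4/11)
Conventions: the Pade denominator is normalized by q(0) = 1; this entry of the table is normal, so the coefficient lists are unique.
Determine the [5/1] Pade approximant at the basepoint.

Taylor coefficients needed (expand at 0): a_0 = 297/16, a_1 = -5885/224, a_2 = 10131/112, a_3 = -186307/896, a_4 = 1004685/1792, a_5 = -632929/448, a_6 = 3748833/1024.
Write the denominator as Q(κ) = 1 + q1*κ. Requiring Q*f - P = O(κ^7) with deg P <= 5 kills the coefficients of κ^6..κ^6 in Q*f:
  κ^6: a_6 + q1*a_5 = 0, i.e. 3748833/1024 + (-632929/448)*q1 = 0.
Solving this linear system: q1 = 2385621/920624.
The numerator is Q*f truncated at degree 5: P0 = a_0 = 297/16; P1 = a_1 + q1*a_0 = 2250769939/103109888; P2 = a_2 + q1*a_1 = 4614303903/206219776; P3 = a_3 + q1*a_2 = 2728889405/103109888; P4 = a_4 + q1*a_3 = 18010670073/824879104; P5 = a_5 + q1*a_4 = 66039123601/1649758208.

The Pade approximant has numerator coefficients [297/16, 2250769939/103109888, 4614303903/206219776, 2728889405/103109888, 18010670073/824879104, 66039123601/1649758208]; denominator coefficients [1, 2385621/920624].


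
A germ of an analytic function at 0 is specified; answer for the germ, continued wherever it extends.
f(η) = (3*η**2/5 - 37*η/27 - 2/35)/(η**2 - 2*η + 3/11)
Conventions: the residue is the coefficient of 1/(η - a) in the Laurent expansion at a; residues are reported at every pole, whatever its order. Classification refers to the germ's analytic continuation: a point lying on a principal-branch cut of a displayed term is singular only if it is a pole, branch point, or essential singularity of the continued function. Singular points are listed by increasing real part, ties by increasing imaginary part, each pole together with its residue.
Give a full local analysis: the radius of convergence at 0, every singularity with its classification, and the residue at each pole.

Radius of convergence at 0: 1 - (2/11)*sqrt(22).
At 1 - (2/11)*sqrt(22): a pole of order 1; residue -23/270 + (2033/41580)*sqrt(22).
At 1 + (2/11)*sqrt(22): a pole of order 1; residue -23/270 - (2033/41580)*sqrt(22).

Denominator factor (η**2 - 2*η + 3/11): discriminant 32/11, real irrational roots 1 + (2/11)*sqrt(22) and 1 - (2/11)*sqrt(22); poles of order 1, moduli 1 + (2/11)*sqrt(22) and 1 - (2/11)*sqrt(22).
The radius of convergence is the smallest modulus among the singular points: 1 - (2/11)*sqrt(22).
The factor η**2 - 2*η + 3/11 splits as (η - a)(η - a') with a = 1 - (2/11)*sqrt(22), a' = 1 + (2/11)*sqrt(22). At the order-1 pole a set g(η) = (η - a)*f(η) = [3*η**2/5 - 37*η/27 - 2/35] / (η - a').
Simple pole: residue = g(a) at a = 1 - (2/11)*sqrt(22), which is -23/270 + (2033/41580)*sqrt(22).
The factor η**2 - 2*η + 3/11 splits as (η - a)(η - a') with a = 1 + (2/11)*sqrt(22), a' = 1 - (2/11)*sqrt(22). At the order-1 pole a set g(η) = (η - a)*f(η) = [3*η**2/5 - 37*η/27 - 2/35] / (η - a').
Simple pole: residue = g(a) at a = 1 + (2/11)*sqrt(22), which is -23/270 - (2033/41580)*sqrt(22).
List the singular points by increasing real part (a conjugate pair: the negative imaginary part first).


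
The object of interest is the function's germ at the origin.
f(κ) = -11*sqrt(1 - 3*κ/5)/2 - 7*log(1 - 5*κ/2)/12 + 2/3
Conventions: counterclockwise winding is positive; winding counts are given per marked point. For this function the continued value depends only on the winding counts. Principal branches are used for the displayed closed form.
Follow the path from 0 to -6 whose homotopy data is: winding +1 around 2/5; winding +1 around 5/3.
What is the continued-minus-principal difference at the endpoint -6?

Continued minus principal equals ((11/5)*sqrt(115)) - ((7/6)*pi)*i.

The rational part is single-valued and drops out of the difference; each branch term changes only by its own monodromy.
(-11/2)*sqrt(1 - κ/(5/3)): winding +1 is odd, the square root flips sign, contributing -2*(-11/2)*sqrt(1 - (-6)/(5/3)) = -2*(-11/2)*sqrt(23/5) = (11/5)*sqrt(115).
(-7/12)*log(1 - κ/(2/5)): each positive loop around 2/5 adds 2*pi*i to the log, so winding +1 contributes (-7/12)*(1)*2*pi*i = -(7/6)*pi*i.
Summing the contributions at κ = -6 gives ((11/5)*sqrt(115)) - ((7/6)*pi)*i.


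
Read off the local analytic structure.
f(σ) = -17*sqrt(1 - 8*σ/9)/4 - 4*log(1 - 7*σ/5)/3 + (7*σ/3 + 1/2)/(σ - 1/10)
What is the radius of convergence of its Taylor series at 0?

The radius of convergence is 1/10.

Denominator factor (σ - 1/10): pole of order 1 at 1/10, modulus 1/10.
Branch term (-4/3)*log(1 - σ/(5/7)): its argument vanishes at σ = 5/7, a logarithmic branch point, modulus 5/7.
Branch term (-17/4)*sqrt(1 - σ/(9/8)): its argument vanishes at σ = 9/8, a square-root branch point, modulus 9/8.
The radius of convergence is the smallest modulus among the singular points: 1/10.


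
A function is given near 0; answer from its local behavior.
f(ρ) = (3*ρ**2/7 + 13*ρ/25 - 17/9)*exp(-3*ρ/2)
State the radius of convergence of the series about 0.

The radius of convergence is infinite.

The factor exp(-3*ρ/2) is entire and contributes no finite singular point.
The polynomial part has no poles.
No finite singular points: the Taylor series at 0 converges everywhere.


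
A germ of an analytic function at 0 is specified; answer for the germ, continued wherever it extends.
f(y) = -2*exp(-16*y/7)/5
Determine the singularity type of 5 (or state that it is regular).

The point is a regular point.

There is no denominator, hence no pole anywhere.
The factor exp(-16*y/7) is entire.
So the germ continues analytically to 5.


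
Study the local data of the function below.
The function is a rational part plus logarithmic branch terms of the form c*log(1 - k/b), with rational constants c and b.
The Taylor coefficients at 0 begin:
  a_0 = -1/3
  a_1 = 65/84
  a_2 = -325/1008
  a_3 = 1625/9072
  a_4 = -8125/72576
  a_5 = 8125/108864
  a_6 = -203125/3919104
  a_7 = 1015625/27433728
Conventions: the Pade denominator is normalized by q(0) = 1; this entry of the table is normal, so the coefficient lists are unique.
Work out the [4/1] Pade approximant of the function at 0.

Taylor coefficients needed (read off): a_0 = -1/3, a_1 = 65/84, a_2 = -325/1008, a_3 = 1625/9072, a_4 = -8125/72576, a_5 = 8125/108864.
Write the denominator as Q(k) = 1 + q1*k. Requiring Q*f - P = O(k^6) with deg P <= 4 kills the coefficients of k^5..k^5 in Q*f:
  k^5: a_5 + q1*a_4 = 0, i.e. 8125/108864 + (-8125/72576)*q1 = 0.
Solving this linear system: q1 = 2/3.
The numerator is Q*f truncated at degree 4: P0 = a_0 = -1/3; P1 = a_1 + q1*a_0 = 139/252; P2 = a_2 + q1*a_1 = 65/336; P3 = a_3 + q1*a_2 = -325/9072; P4 = a_4 + q1*a_3 = 1625/217728.

The Pade approximant has numerator coefficients [-1/3, 139/252, 65/336, -325/9072, 1625/217728]; denominator coefficients [1, 2/3].


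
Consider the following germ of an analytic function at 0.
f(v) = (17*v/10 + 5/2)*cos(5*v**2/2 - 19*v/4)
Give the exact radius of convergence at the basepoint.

The factor cos(5*v**2/2 - 19*v/4) is entire and contributes no finite singular point.
The polynomial part has no poles.
No finite singular points: the Taylor series at 0 converges everywhere.

The radius of convergence is infinite.


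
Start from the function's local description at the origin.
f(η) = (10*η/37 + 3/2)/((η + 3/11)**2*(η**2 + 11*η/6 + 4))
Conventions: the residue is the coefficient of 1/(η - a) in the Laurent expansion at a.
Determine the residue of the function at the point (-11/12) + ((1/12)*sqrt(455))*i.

The residue is (377399/11073730) + ((23596331/5038547150)*sqrt(455))*i.

The factor η**2 + 11*η/6 + 4 splits as (η - a)(η - a') with a = (-11/12) + ((1/12)*sqrt(455))*i, a' = (-11/12) - ((1/12)*sqrt(455))*i. At the order-1 pole a set g(η) = (η - a)*f(η) = [(10*η/37 + 3/2)/(η + 3/11)**2] / (η - a').
Simple pole: residue = g(a) at a = (-11/12) + ((1/12)*sqrt(455))*i, which is (377399/11073730) + ((23596331/5038547150)*sqrt(455))*i.


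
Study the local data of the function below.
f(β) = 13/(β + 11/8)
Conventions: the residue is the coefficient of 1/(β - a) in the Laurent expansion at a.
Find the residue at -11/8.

The residue is 13.

At the order-1 pole -11/8 set g(β) = (β - (-11/8))*f(β) = 13.
Simple pole: residue = g(a) at a = -11/8, which is 13.


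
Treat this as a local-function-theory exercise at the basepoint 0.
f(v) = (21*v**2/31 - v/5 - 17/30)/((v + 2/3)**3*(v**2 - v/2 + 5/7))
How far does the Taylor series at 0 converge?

The radius of convergence is 2/3.

Denominator factor (v + 2/3)^3: pole of order 3 at -2/3, modulus 2/3.
Denominator factor (v**2 - v/2 + 5/7): discriminant -73/28, complex-conjugate roots (1/4) + ((1/28)*sqrt(511))*i and (1/4) - ((1/28)*sqrt(511))*i; poles of order 1, moduli (1/7)*sqrt(35) and (1/7)*sqrt(35).
The radius of convergence is the smallest modulus among the singular points: 2/3.


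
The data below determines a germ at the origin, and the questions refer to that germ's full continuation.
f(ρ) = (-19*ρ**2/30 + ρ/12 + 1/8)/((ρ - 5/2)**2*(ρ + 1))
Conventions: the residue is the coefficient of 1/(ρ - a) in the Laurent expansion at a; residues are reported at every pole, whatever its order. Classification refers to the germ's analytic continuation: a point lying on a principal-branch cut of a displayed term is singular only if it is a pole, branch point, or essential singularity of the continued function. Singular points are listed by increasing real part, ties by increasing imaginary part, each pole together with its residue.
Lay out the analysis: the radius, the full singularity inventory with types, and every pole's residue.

Radius of convergence at 0: 1.
At -1: a pole of order 1; residue -71/1470.
At 5/2: a pole of order 2; residue -86/147.

Denominator factor (ρ - 5/2)^2: pole of order 2 at 5/2, modulus 5/2.
Denominator factor (ρ + 1): pole of order 1 at -1, modulus 1.
The radius of convergence is the smallest modulus among the singular points: 1.
At the order-1 pole -1 set g(ρ) = (ρ - (-1))*f(ρ) = (-19*ρ**2/30 + ρ/12 + 1/8)/(ρ - 5/2)**2.
Simple pole: residue = g(a) at a = -1, which is -71/1470.
At the order-2 pole 5/2 set g(ρ) = (ρ - (5/2))^2*f(ρ) = (-19*ρ**2/30 + ρ/12 + 1/8)/(ρ + 1).
Order-2 pole: residue = g'(a); g'(5/2) = -86/147, so the residue is -86/147.
List the singular points by increasing real part (a conjugate pair: the negative imaginary part first).


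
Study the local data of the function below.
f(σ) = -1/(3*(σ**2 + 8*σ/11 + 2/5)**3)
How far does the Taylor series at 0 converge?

The radius of convergence is (1/5)*sqrt(10).

Denominator factor (σ**2 + 8*σ/11 + 2/5)^3: discriminant -648/605, complex-conjugate roots (-4/11) + ((9/55)*sqrt(10))*i and (-4/11) - ((9/55)*sqrt(10))*i; poles of order 3, moduli (1/5)*sqrt(10) and (1/5)*sqrt(10).
The radius of convergence is the smallest modulus among the singular points: (1/5)*sqrt(10).


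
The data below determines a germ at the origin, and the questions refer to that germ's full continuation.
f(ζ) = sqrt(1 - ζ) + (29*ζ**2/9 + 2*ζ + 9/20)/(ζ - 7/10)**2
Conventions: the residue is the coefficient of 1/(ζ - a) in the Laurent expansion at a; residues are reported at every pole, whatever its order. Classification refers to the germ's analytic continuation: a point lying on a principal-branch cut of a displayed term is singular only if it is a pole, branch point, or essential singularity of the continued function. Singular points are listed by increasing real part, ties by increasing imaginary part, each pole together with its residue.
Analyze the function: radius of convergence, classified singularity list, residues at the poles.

Radius of convergence at 0: 7/10.
At 7/10: a pole of order 2; residue 293/45.
At 1: an algebraic (square-root) branch point.

Denominator factor (ζ - 7/10)^2: pole of order 2 at 7/10, modulus 7/10.
Branch term (1)*sqrt(1 - ζ/(1)): its argument vanishes at ζ = 1, a square-root branch point, modulus 1.
The radius of convergence is the smallest modulus among the singular points: 7/10.
The branch term is analytic at 7/10 and contributes nothing to the residue; only the rational part matters.
At the order-2 pole 7/10 set g(ζ) = (ζ - (7/10))^2*(rational part) = 29*ζ**2/9 + 2*ζ + 9/20.
Order-2 pole: residue = g'(a); g'(7/10) = 293/45, so the residue is 293/45.
List the singular points by increasing real part (a conjugate pair: the negative imaginary part first).


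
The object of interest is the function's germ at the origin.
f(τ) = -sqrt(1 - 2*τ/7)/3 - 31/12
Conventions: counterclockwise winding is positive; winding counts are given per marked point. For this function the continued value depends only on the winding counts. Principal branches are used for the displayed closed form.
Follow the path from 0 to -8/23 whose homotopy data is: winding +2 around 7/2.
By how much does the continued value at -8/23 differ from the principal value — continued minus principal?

Continued minus principal equals 0.

The rational part is single-valued and drops out of the difference; each branch term changes only by its own monodromy.
(-1/3)*sqrt(1 - τ/(7/2)): winding +2 is even, the square root returns to the same sheet, contribution 0.
Summing the contributions at τ = -8/23 gives 0.


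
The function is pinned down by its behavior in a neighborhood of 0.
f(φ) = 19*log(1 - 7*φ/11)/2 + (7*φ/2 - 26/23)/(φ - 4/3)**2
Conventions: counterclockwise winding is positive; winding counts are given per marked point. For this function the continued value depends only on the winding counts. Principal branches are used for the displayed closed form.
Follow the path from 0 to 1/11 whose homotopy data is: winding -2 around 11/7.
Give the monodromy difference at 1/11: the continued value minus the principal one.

Continued minus principal equals -(38)*pi*i.

The rational part is single-valued and drops out of the difference; each branch term changes only by its own monodromy.
(19/2)*log(1 - φ/(11/7)): each positive loop around 11/7 adds 2*pi*i to the log, so winding -2 contributes (19/2)*(-2)*2*pi*i = -(38)*pi*i.
Summing the contributions at φ = 1/11 gives -(38)*pi*i.


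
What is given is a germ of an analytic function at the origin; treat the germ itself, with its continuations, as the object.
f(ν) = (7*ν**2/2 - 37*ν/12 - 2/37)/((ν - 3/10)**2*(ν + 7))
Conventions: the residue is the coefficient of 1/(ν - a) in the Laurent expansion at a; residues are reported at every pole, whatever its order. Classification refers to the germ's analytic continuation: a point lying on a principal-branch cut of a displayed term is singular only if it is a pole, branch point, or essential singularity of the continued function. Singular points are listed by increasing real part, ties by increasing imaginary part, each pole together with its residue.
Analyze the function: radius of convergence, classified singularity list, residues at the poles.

Radius of convergence at 0: 3/10.
At -7: a pole of order 1; residue 2142625/591519.
At 3/10: a pole of order 2; residue -144617/1183038.

Denominator factor (ν + 7): pole of order 1 at -7, modulus 7.
Denominator factor (ν - 3/10)^2: pole of order 2 at 3/10, modulus 3/10.
The radius of convergence is the smallest modulus among the singular points: 3/10.
At the order-1 pole -7 set g(ν) = (ν - (-7))*f(ν) = (7*ν**2/2 - 37*ν/12 - 2/37)/(ν - 3/10)**2.
Simple pole: residue = g(a) at a = -7, which is 2142625/591519.
At the order-2 pole 3/10 set g(ν) = (ν - (3/10))^2*f(ν) = (7*ν**2/2 - 37*ν/12 - 2/37)/(ν + 7).
Order-2 pole: residue = g'(a); g'(3/10) = -144617/1183038, so the residue is -144617/1183038.
List the singular points by increasing real part (a conjugate pair: the negative imaginary part first).


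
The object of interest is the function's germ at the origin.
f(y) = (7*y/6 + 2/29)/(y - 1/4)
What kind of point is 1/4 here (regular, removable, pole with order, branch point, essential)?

The denominator factor y - 1/4 vanishes at 1/4 and appears to the power 1; the numerator there equals 251/696, nonzero, and no other factor vanishes.
Hence a pole whose order is the multiplicity, 1.

The point is a pole of order 1.


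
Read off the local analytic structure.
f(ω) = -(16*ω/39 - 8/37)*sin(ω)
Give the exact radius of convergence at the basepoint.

The radius of convergence is infinite.

The factor -sin(ω) is entire and contributes no finite singular point.
The polynomial part has no poles.
No finite singular points: the Taylor series at 0 converges everywhere.


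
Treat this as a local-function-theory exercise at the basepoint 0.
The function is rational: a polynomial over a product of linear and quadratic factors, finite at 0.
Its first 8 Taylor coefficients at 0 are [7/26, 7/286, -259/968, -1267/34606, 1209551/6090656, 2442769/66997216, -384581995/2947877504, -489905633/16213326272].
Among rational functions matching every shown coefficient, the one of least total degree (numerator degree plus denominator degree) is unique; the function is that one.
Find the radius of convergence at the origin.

The radius of convergence is sqrt(2).

No rational of total degree below 4 reproduces all 8 coefficients; solving the [0/4] Pade equations on them gives f(z) = 14/(13*(z**2 - z/11 + 2)**2), whose expansion matches every shown term.
Denominator factor (z**2 - z/11 + 2)^2: discriminant -967/121, complex-conjugate roots (1/22) + ((1/22)*sqrt(967))*i and (1/22) - ((1/22)*sqrt(967))*i; poles of order 2, moduli sqrt(2) and sqrt(2).
The radius of convergence is the smallest modulus among the singular points: sqrt(2).


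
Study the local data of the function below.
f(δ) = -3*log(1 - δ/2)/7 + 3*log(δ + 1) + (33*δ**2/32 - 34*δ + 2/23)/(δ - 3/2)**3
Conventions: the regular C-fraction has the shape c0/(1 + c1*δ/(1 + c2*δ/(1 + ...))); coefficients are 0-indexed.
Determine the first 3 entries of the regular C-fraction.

The regular C-fraction coefficients are [-16/621, 115081/224, -39837985435/77334432].

Taylor coefficients (expand at 0): a_0 = -16/621, a_1 = 115081/8694, a_2 = 1912067/104328.
c0 = a_0 = -16/621. Peel one level at a time: if S = 1 + c*δ/S' with S'(0) = 1, then c is the δ-coefficient of S and S' = c*δ/(S - 1).
S_1 = c0/f = 1 + (115081/224)*δ + (39837985435/150528)*δ^2 + ...; c1 = 115081/224.
S_2 = c1*δ/(S_1 - 1) = 1 + (-39837985435/77334432)*δ + ...; c2 = -39837985435/77334432.


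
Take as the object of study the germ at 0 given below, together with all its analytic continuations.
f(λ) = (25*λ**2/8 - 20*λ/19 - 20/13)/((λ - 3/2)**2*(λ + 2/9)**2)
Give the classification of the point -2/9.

The denominator factor λ + 2/9 vanishes at -2/9 and appears to the power 2; the numerator there equals -46025/40014, nonzero, and no other factor vanishes.
Hence a pole whose order is the multiplicity, 2.

The point is a pole of order 2.


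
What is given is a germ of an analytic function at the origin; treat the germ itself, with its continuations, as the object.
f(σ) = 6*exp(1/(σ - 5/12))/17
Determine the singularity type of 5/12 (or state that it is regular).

The exponent 1/(σ - (5/12)) has a pole at 5/12, so exp(1/(σ - (5/12))) takes every nonzero value near it: an essential singularity (not a pole of any order).

The point is an essential singularity.


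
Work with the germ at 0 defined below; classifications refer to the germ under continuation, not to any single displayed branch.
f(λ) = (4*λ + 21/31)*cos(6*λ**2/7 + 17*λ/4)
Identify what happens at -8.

There is no denominator, hence no pole anywhere.
The factor cos(6*λ**2/7 + 17*λ/4) is entire.
So the germ continues analytically to -8.

The point is a regular point.


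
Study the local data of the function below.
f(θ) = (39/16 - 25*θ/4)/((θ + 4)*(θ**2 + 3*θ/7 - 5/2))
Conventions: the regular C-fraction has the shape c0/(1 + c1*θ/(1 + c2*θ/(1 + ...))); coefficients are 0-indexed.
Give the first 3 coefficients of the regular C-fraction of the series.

The regular C-fraction coefficients are [-39/160, 14429/5460, -1348598/562731].

Taylor coefficients (expand at 0): a_0 = -39/160, a_1 = 14429/22400, a_2 = -497239/3136000.
c0 = a_0 = -39/160. Peel one level at a time: if S = 1 + c*θ/S' with S'(0) = 1, then c is the θ-coefficient of S and S' = c*θ/(S - 1).
S_1 = c0/f = 1 + (14429/5460)*θ + (674299/106470)*θ^2 + ...; c1 = 14429/5460.
S_2 = c1*θ/(S_1 - 1) = 1 + (-1348598/562731)*θ + ...; c2 = -1348598/562731.


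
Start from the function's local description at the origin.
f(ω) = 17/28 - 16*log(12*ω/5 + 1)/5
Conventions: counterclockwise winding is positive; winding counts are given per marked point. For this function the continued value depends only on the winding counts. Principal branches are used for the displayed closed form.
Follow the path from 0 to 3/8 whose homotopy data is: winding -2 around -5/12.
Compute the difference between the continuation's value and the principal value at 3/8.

The rational part is single-valued and drops out of the difference; each branch term changes only by its own monodromy.
(-16/5)*log(1 - ω/(-5/12)): each positive loop around -5/12 adds 2*pi*i to the log, so winding -2 contributes (-16/5)*(-2)*2*pi*i = (64/5)*pi*i.
Summing the contributions at ω = 3/8 gives (64/5)*pi*i.

Continued minus principal equals (64/5)*pi*i.


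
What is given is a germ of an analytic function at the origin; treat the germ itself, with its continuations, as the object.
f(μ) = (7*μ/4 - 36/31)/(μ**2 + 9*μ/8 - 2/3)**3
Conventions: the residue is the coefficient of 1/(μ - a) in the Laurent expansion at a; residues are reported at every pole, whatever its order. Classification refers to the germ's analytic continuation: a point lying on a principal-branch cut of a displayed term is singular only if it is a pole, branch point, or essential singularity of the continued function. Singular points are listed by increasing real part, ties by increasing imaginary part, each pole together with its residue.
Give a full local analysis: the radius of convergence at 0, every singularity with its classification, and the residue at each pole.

Denominator factor (μ**2 + 9*μ/8 - 2/3)^3: discriminant 755/192, real irrational roots -9/16 + (1/48)*sqrt(2265) and -9/16 - (1/48)*sqrt(2265); poles of order 3, moduli -9/16 + (1/48)*sqrt(2265) and 9/16 + (1/48)*sqrt(2265).
The radius of convergence is the smallest modulus among the singular points: -9/16 + (1/48)*sqrt(2265).
The factor μ**2 + 9*μ/8 - 2/3 splits as (μ - a)(μ - a') with a = -9/16 - (1/48)*sqrt(2265), a' = -9/16 + (1/48)*sqrt(2265). At the order-3 pole a set g(μ) = (μ - a)^3*f(μ) = [7*μ/4 - 36/31] / (μ - a')^3.
Order-3 pole: residue = g''(a)/2; g''(-9/16 - (1/48)*sqrt(2265)) = (235395072/13341435125)*sqrt(2265), so the residue is (117697536/13341435125)*sqrt(2265).
The factor μ**2 + 9*μ/8 - 2/3 splits as (μ - a)(μ - a') with a = -9/16 + (1/48)*sqrt(2265), a' = -9/16 - (1/48)*sqrt(2265). At the order-3 pole a set g(μ) = (μ - a)^3*f(μ) = [7*μ/4 - 36/31] / (μ - a')^3.
Order-3 pole: residue = g''(a)/2; g''(-9/16 + (1/48)*sqrt(2265)) = -(235395072/13341435125)*sqrt(2265), so the residue is -(117697536/13341435125)*sqrt(2265).
List the singular points by increasing real part (a conjugate pair: the negative imaginary part first).

Radius of convergence at 0: -9/16 + (1/48)*sqrt(2265).
At -9/16 - (1/48)*sqrt(2265): a pole of order 3; residue (117697536/13341435125)*sqrt(2265).
At -9/16 + (1/48)*sqrt(2265): a pole of order 3; residue -(117697536/13341435125)*sqrt(2265).


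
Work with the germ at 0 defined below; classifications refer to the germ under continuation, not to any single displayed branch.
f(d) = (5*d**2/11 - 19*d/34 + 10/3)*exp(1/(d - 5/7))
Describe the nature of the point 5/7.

The point is an essential singularity.

The exponent 1/(d - (5/7)) has a pole at 5/7, so exp(1/(d - (5/7))) takes every nonzero value near it: an essential singularity (not a pole of any order).


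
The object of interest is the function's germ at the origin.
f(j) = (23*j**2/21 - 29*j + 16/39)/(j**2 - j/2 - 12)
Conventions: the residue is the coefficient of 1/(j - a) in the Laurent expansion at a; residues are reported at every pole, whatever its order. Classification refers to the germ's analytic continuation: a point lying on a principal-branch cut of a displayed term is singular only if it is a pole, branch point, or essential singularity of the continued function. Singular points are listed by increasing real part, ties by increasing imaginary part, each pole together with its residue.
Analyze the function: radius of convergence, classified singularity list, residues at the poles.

Radius of convergence at 0: -1/4 + (1/4)*sqrt(193).
At 1/4 - (1/4)*sqrt(193): a pole of order 1; residue -1195/84 - (14065/210756)*sqrt(193).
At 1/4 + (1/4)*sqrt(193): a pole of order 1; residue -1195/84 + (14065/210756)*sqrt(193).

Denominator factor (j**2 - j/2 - 12): discriminant 193/4, real irrational roots 1/4 + (1/4)*sqrt(193) and 1/4 - (1/4)*sqrt(193); poles of order 1, moduli 1/4 + (1/4)*sqrt(193) and -1/4 + (1/4)*sqrt(193).
The radius of convergence is the smallest modulus among the singular points: -1/4 + (1/4)*sqrt(193).
The factor j**2 - j/2 - 12 splits as (j - a)(j - a') with a = 1/4 - (1/4)*sqrt(193), a' = 1/4 + (1/4)*sqrt(193). At the order-1 pole a set g(j) = (j - a)*f(j) = [23*j**2/21 - 29*j + 16/39] / (j - a').
Simple pole: residue = g(a) at a = 1/4 - (1/4)*sqrt(193), which is -1195/84 - (14065/210756)*sqrt(193).
The factor j**2 - j/2 - 12 splits as (j - a)(j - a') with a = 1/4 + (1/4)*sqrt(193), a' = 1/4 - (1/4)*sqrt(193). At the order-1 pole a set g(j) = (j - a)*f(j) = [23*j**2/21 - 29*j + 16/39] / (j - a').
Simple pole: residue = g(a) at a = 1/4 + (1/4)*sqrt(193), which is -1195/84 + (14065/210756)*sqrt(193).
List the singular points by increasing real part (a conjugate pair: the negative imaginary part first).


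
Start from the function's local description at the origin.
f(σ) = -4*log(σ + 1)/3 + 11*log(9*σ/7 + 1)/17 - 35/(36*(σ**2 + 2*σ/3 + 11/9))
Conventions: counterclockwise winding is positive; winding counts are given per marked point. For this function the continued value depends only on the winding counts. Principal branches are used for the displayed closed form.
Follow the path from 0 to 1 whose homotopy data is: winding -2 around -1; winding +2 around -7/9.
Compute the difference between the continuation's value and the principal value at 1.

Continued minus principal equals (404/51)*pi*i.

The rational part is single-valued and drops out of the difference; each branch term changes only by its own monodromy.
(-4/3)*log(1 - σ/(-1)): each positive loop around -1 adds 2*pi*i to the log, so winding -2 contributes (-4/3)*(-2)*2*pi*i = (16/3)*pi*i.
(11/17)*log(1 - σ/(-7/9)): each positive loop around -7/9 adds 2*pi*i to the log, so winding +2 contributes (11/17)*(2)*2*pi*i = (44/17)*pi*i.
Summing the contributions at σ = 1 gives (404/51)*pi*i.


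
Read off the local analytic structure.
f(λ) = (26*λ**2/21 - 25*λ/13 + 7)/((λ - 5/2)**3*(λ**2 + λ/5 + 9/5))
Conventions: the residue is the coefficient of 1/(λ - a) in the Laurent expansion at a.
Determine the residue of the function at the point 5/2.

The residue is 26330440/195008229.


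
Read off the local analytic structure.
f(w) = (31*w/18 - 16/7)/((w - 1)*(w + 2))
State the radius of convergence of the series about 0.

The radius of convergence is 1.

Denominator factor (w + 2): pole of order 1 at -2, modulus 2.
Denominator factor (w - 1): pole of order 1 at 1, modulus 1.
The radius of convergence is the smallest modulus among the singular points: 1.


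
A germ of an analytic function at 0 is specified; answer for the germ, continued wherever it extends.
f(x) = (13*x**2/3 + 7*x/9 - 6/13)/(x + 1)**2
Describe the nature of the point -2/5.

The point is a regular point.

Denominator factors: x + 1 = 3/5 at x = -2/5 — none vanishes.
So the germ continues analytically to -2/5.


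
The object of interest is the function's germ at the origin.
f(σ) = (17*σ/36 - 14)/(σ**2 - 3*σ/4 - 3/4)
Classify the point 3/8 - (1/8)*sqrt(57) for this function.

The point is a pole of order 1.

The denominator factor σ**2 - 3*σ/4 - 3/4 vanishes at 3/8 - (1/8)*sqrt(57) and appears to the power 1; the numerator there equals -1327/96 - (17/288)*sqrt(57), nonzero, and no other factor vanishes.
Hence a pole whose order is the multiplicity, 1.


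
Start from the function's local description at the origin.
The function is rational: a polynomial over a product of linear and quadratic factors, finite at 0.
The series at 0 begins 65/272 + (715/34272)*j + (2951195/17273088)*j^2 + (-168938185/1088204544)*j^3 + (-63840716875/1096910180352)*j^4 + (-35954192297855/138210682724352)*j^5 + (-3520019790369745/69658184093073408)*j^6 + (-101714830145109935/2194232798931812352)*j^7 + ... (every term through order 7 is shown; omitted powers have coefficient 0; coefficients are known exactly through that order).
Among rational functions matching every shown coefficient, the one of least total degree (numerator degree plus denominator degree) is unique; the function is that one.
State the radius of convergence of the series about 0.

The radius of convergence is (3/10)*sqrt(10).

No rational of total degree below 4 reproduces all 8 coefficients; solving the [0/4] Pade equations on them gives f(j) = 13/(34*(j + 4/3)**2*(j**2 - 10*j/7 + 9/10)), whose expansion matches every shown term.
Denominator factor (j**2 - 10*j/7 + 9/10): discriminant -382/245, complex-conjugate roots (5/7) + ((1/70)*sqrt(1910))*i and (5/7) - ((1/70)*sqrt(1910))*i; poles of order 1, moduli (3/10)*sqrt(10) and (3/10)*sqrt(10).
Denominator factor (j + 4/3)^2: pole of order 2 at -4/3, modulus 4/3.
The radius of convergence is the smallest modulus among the singular points: (3/10)*sqrt(10).
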